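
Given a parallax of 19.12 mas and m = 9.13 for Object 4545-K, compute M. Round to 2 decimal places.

M = 5.54

d = 1/p = 1/0.01912″ = 52.301 pc.
m − M = 5 log₁₀(52.301) − 5 = 8.5925 − 5 = 3.5925.
M = m − (m − M) = 9.13 − 3.5925 = 5.54.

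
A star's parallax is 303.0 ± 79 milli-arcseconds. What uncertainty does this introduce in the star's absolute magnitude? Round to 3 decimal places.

M = m − 5 log₁₀ d + 5 = m + 5 log₁₀ p + 5, so ∂M/∂p = 5/(p ln 10).
σ_M = (5/ln 10) · (σ_p/p) = 2.1715 × 79/303.0 = 2.1715 × 0.26073 = 0.56618.

σ_M = 0.566 mag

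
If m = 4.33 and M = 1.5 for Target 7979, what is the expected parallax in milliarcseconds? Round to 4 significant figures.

27.16 mas

m − M = 4.33 − 1.5 = 2.83.
d = 10^((m−M)/5 + 1) = 10^1.566 = 36.813 pc.
p = 1/d = 1/36.813 = 0.027164 arcsec = 27.164 mas.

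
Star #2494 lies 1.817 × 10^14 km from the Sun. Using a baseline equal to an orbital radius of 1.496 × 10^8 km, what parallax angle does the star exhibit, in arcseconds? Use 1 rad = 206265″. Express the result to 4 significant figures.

0.1698 arcsec

θ ≈ B/d = (1.496 × 10^8) / (1.817 × 10^14) = 8.2334 × 10^-7 rad.
In arcseconds: 8.2334 × 10^-7 × 206265 = 0.16983″.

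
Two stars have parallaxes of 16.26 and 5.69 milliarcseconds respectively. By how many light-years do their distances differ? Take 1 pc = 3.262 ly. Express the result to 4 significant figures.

372.7 ly

d_A = 1/0.01626″ = 61.501 pc; d_B = 1/0.005690″ = 175.75 pc.
|d_B − d_A| = |175.75 − 61.501| = 114.25 pc = 114.25 × 3.262 ly = 372.68 ly.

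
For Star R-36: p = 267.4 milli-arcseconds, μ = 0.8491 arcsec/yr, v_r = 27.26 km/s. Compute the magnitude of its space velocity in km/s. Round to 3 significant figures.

d = 1/p = 1/0.2674″ = 3.7397 pc.
v_t = 4.740 μ d = 4.740 × 0.8491 × 3.7397 = 15.051 km/s.
v = √(v_r² + v_t²) = √(27.26² + 15.051²) = √969.64 = 31.139 km/s.

31.1 km/s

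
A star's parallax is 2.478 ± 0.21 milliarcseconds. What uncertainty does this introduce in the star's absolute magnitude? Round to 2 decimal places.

M = m − 5 log₁₀ d + 5 = m + 5 log₁₀ p + 5, so ∂M/∂p = 5/(p ln 10).
σ_M = (5/ln 10) · (σ_p/p) = 2.1715 × 0.21/2.478 = 2.1715 × 0.084746 = 0.18403.

σ_M = 0.18 mag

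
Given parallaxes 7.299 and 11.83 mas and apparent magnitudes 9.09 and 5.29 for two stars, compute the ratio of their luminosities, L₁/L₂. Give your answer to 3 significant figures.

d₁ = 1/p₁ = 1/0.007299″ = 137.01 pc; d₂ = 1/p₂ = 1/0.01183″ = 84.531 pc.
M₁ = m₁ − 5 log₁₀ d₁ + 5 = 9.09 − 10.6838 + 5 = 3.4062.
M₂ = 5.29 − 9.6351 + 5 = 0.6549.
L₁/L₂ = 10^(0.4(M₂ − M₁)) = 10^(0.4 × (-2.7513)) = 10^(-1.10052) = 0.079338.

L₁/L₂ = 0.0793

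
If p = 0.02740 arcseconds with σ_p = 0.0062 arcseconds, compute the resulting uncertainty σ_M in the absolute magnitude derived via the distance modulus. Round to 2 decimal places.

σ_M = 0.49 mag

M = m − 5 log₁₀ d + 5 = m + 5 log₁₀ p + 5, so ∂M/∂p = 5/(p ln 10).
σ_M = (5/ln 10) · (σ_p/p) = 2.1715 × 0.0062/0.02740 = 2.1715 × 0.22628 = 0.49137.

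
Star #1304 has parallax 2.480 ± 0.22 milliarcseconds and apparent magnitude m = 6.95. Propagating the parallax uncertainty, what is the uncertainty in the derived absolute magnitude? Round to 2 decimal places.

σ_M = 0.19 mag

M = m − 5 log₁₀ d + 5 = m + 5 log₁₀ p + 5, so ∂M/∂p = 5/(p ln 10).
σ_M = (5/ln 10) · (σ_p/p) = 2.1715 × 0.22/2.480 = 2.1715 × 0.08871 = 0.19263.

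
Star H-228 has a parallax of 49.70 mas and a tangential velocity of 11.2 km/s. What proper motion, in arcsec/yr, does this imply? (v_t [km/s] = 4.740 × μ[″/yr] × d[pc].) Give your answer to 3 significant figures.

0.117 arcsec/yr

d = 1/p = 1/0.04970″ = 20.121 pc.
μ = v_t / (4.74 d) = 11.2 / (4.74 × 20.121) = 11.2 / 95.374 = 0.11743 ″/yr.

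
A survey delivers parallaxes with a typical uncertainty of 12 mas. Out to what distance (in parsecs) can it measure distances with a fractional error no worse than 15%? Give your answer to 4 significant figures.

σ_d/d = σ_p/p, so the condition is σ_p/p ≤ 0.15, i.e. p ≥ σ_p/0.15.
p_min = 12/0.15 = 80 mas = 0.08 arcsec.
d_max = 1/p_min = 1/0.08 = 12.5 pc.

12.50 pc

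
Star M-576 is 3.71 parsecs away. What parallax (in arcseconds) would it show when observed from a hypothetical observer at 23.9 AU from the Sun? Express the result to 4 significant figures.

p (arcsec) = B (AU) / d (pc).
p = 23.9 / 3.71 = 6.442 arcsec.

6.442 arcsec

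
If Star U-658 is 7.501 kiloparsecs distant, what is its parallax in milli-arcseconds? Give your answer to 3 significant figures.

0.133 mas

d = 7.501 kpc = 7501 pc.
p = 1/d = 1/7501 = 0.00013332 arcsec.
= 0.00013332 × 1000 = 0.13332 mas.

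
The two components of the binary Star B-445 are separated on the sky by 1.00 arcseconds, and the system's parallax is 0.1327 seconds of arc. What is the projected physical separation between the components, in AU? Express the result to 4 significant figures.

d = 1/p = 1/0.1327″ = 7.5358 pc.
At distance d (pc), an angle of θ arcsec spans θ·d AU: s = 1.00 × 7.5358 = 7.5358 AU.

7.536 AU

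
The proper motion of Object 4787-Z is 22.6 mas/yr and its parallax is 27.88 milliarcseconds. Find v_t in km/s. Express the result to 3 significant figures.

d = 1/p = 1/0.02788″ = 35.868 pc.
μ = 22.6 mas/yr = 0.0226 ″/yr.
v_t = 4.74 × μ × d = 4.74 × 0.0226 × 35.868 = 3.8423 km/s.

3.84 km/s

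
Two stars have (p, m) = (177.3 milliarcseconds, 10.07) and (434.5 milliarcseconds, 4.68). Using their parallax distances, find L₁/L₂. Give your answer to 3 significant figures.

L₁/L₂ = 0.0419

d₁ = 1/p₁ = 1/0.1773″ = 5.6402 pc; d₂ = 1/p₂ = 1/0.4345″ = 2.3015 pc.
M₁ = m₁ − 5 log₁₀ d₁ + 5 = 10.07 − 3.7565 + 5 = 11.3135.
M₂ = 4.68 − 1.8101 + 5 = 7.8699.
L₁/L₂ = 10^(0.4(M₂ − M₁)) = 10^(0.4 × (-3.4436)) = 10^(-1.37744) = 0.041933.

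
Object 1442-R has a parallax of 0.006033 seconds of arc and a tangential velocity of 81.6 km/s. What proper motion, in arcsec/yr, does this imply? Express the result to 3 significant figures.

0.104 arcsec/yr

d = 1/p = 1/0.006033″ = 165.76 pc.
μ = v_t / (4.74 d) = 81.6 / (4.74 × 165.76) = 81.6 / 785.7 = 0.10386 ″/yr.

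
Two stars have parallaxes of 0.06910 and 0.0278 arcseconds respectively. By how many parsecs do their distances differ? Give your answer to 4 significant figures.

d_A = 1/0.06910″ = 14.472 pc; d_B = 1/0.02780″ = 35.971 pc.
|d_B − d_A| = |35.971 − 14.472| = 21.499 pc.

21.50 pc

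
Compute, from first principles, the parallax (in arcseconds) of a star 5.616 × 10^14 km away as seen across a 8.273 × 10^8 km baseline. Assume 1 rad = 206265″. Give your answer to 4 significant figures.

θ ≈ B/d = (8.273 × 10^8) / (5.616 × 10^14) = 1.4731 × 10^-6 rad.
In arcseconds: 1.4731 × 10^-6 × 206265 = 0.30385″.

0.3039 arcsec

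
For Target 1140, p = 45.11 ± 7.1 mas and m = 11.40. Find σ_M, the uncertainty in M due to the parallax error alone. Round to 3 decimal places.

σ_M = 0.342 mag

M = m − 5 log₁₀ d + 5 = m + 5 log₁₀ p + 5, so ∂M/∂p = 5/(p ln 10).
σ_M = (5/ln 10) · (σ_p/p) = 2.1715 × 7.1/45.11 = 2.1715 × 0.15739 = 0.34177.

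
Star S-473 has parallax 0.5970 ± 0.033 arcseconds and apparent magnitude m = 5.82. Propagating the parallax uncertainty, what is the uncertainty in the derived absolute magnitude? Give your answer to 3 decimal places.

M = m − 5 log₁₀ d + 5 = m + 5 log₁₀ p + 5, so ∂M/∂p = 5/(p ln 10).
σ_M = (5/ln 10) · (σ_p/p) = 2.1715 × 0.033/0.5970 = 2.1715 × 0.055276 = 0.12003.

σ_M = 0.120 mag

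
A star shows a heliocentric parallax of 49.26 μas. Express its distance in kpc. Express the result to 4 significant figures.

20.30 kpc

p = 49.26 μas = 0.00004926 arcsec.
d = 1/p = 1/0.00004926 = 20300 pc.
= 20.3 kpc.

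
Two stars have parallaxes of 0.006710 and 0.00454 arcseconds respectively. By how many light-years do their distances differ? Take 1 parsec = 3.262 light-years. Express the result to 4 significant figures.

d_A = 1/0.006710″ = 149.03 pc; d_B = 1/0.004540″ = 220.26 pc.
|d_B − d_A| = |220.26 − 149.03| = 71.23 pc = 71.23 × 3.262 ly = 232.35 ly.

232.4 ly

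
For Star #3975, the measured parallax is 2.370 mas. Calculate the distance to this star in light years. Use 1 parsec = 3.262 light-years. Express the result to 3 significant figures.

p = 2.370 mas = 0.002370 arcsec.
d = 1/p = 1/0.002370 = 421.94 pc.
In light-years: 421.94 × 3.262 = 1376.4 ly.

1380 light years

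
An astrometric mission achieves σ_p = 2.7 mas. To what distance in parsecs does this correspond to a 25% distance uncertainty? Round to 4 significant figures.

σ_d/d = σ_p/p, so the condition is σ_p/p ≤ 0.25, i.e. p ≥ σ_p/0.25.
p_min = 2.7/0.25 = 10.8 mas = 0.0108 arcsec.
d_max = 1/p_min = 1/0.0108 = 92.593 pc.

92.59 pc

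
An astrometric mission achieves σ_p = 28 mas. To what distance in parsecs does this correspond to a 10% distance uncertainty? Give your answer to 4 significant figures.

σ_d/d = σ_p/p, so the condition is σ_p/p ≤ 0.10, i.e. p ≥ σ_p/0.10.
p_min = 28/0.10 = 280 mas = 0.28 arcsec.
d_max = 1/p_min = 1/0.28 = 3.5714 pc.

3.571 pc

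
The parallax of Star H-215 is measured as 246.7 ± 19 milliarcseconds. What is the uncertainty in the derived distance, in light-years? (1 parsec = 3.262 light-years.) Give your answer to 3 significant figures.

1.02 ly

d = 1/p, so σ_d = σ_p / p².
σ_d = 0.0190 / (0.2467)² = 0.0190 / 0.060861 = 0.31219 pc = 0.31219 × 3.262 ly = 1.0184 ly.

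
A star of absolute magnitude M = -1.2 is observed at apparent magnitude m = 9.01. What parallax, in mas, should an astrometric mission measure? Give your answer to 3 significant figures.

0.908 mas

m − M = 9.01 − (-1.2) = 10.21.
d = 10^((m−M)/5 + 1) = 10^3.042 = 1101.5 pc.
p = 1/d = 1/1101.5 = 0.00090785 arcsec = 0.90785 mas.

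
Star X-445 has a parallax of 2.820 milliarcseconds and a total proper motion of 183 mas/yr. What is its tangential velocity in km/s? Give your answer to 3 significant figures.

d = 1/p = 1/0.002820″ = 354.61 pc.
μ = 183 mas/yr = 0.183 ″/yr.
v_t = 4.74 × μ × d = 4.74 × 0.183 × 354.61 = 307.6 km/s.

308 km/s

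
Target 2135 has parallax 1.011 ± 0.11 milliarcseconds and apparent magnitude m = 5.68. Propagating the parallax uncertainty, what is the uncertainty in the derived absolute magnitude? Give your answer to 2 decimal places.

M = m − 5 log₁₀ d + 5 = m + 5 log₁₀ p + 5, so ∂M/∂p = 5/(p ln 10).
σ_M = (5/ln 10) · (σ_p/p) = 2.1715 × 0.11/1.011 = 2.1715 × 0.1088 = 0.23626.

σ_M = 0.24 mag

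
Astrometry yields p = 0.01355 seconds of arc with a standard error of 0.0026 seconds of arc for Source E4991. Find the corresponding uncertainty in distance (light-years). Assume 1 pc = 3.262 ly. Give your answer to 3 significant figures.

d = 1/p, so σ_d = σ_p / p².
σ_d = 0.00260 / (0.01355)² = 0.00260 / 0.0001836 = 14.161 pc = 14.161 × 3.262 ly = 46.193 ly.

46.2 ly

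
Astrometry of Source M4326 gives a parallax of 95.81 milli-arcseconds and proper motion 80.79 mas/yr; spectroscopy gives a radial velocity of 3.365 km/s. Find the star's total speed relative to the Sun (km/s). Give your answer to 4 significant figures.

d = 1/p = 1/0.09581″ = 10.437 pc.
μ = 80.79 mas/yr = 0.08079 ″/yr.
v_t = 4.740 μ d = 4.740 × 0.08079 × 10.437 = 3.9968 km/s.
v = √(v_r² + v_t²) = √(3.365² + 3.9968²) = √27.2976 = 5.2247 km/s.

5.225 km/s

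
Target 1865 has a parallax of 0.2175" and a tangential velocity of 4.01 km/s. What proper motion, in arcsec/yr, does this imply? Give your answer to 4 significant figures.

0.1840 arcsec/yr

d = 1/p = 1/0.2175″ = 4.5977 pc.
μ = v_t / (4.74 d) = 4.01 / (4.74 × 4.5977) = 4.01 / 21.793 = 0.184 ″/yr.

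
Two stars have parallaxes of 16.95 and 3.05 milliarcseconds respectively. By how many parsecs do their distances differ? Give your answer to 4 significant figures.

268.9 pc

d_A = 1/0.01695″ = 58.997 pc; d_B = 1/0.003050″ = 327.87 pc.
|d_B − d_A| = |327.87 − 58.997| = 268.87 pc.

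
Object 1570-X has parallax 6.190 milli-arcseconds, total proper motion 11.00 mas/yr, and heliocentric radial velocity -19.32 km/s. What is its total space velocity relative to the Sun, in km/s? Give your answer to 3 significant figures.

d = 1/p = 1/0.006190″ = 161.55 pc.
μ = 11.00 mas/yr = 0.01100 ″/yr.
v_t = 4.740 μ d = 4.740 × 0.01100 × 161.55 = 8.4232 km/s.
v = √(v_r² + v_t²) = √((-19.32)² + 8.4232²) = √444.213 = 21.076 km/s.

21.1 km/s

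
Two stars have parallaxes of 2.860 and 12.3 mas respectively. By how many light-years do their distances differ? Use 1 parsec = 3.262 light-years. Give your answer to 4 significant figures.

d_A = 1/0.002860″ = 349.65 pc; d_B = 1/0.01230″ = 81.301 pc.
|d_B − d_A| = |81.301 − 349.65| = 268.35 pc = 268.35 × 3.262 ly = 875.36 ly.

875.4 ly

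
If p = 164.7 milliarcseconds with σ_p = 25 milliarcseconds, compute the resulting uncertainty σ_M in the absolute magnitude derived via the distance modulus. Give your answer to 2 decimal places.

M = m − 5 log₁₀ d + 5 = m + 5 log₁₀ p + 5, so ∂M/∂p = 5/(p ln 10).
σ_M = (5/ln 10) · (σ_p/p) = 2.1715 × 25/164.7 = 2.1715 × 0.15179 = 0.32961.

σ_M = 0.33 mag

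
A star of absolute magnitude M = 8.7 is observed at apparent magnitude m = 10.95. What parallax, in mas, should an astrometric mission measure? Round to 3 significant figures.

m − M = 10.95 − 8.7 = 2.25.
d = 10^((m−M)/5 + 1) = 10^1.450 = 28.184 pc.
p = 1/d = 1/28.184 = 0.035481 arcsec = 35.481 mas.

35.5 mas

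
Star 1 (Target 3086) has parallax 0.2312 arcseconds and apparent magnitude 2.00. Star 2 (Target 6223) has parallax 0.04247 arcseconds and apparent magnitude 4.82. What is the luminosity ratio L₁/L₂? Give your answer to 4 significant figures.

d₁ = 1/p₁ = 1/0.2312″ = 4.3253 pc; d₂ = 1/p₂ = 1/0.04247″ = 23.546 pc.
M₁ = m₁ − 5 log₁₀ d₁ + 5 = 2.00 − 3.1801 + 5 = 3.8199.
M₂ = 4.82 − 6.8596 + 5 = 2.9604.
L₁/L₂ = 10^(0.4(M₂ − M₁)) = 10^(0.4 × (-0.8595)) = 10^(-0.34380) = 0.45311.

L₁/L₂ = 0.4531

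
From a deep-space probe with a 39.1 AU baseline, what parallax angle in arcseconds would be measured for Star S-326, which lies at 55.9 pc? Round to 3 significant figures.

0.699 arcsec

p (arcsec) = B (AU) / d (pc).
p = 39.1 / 55.9 = 0.69946 arcsec.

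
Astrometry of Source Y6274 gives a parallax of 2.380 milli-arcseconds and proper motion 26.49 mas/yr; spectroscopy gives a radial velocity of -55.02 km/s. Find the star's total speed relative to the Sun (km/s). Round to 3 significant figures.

76.2 km/s

d = 1/p = 1/0.002380″ = 420.17 pc.
μ = 26.49 mas/yr = 0.02649 ″/yr.
v_t = 4.740 μ d = 4.740 × 0.02649 × 420.17 = 52.758 km/s.
v = √(v_r² + v_t²) = √((-55.02)² + 52.758²) = √5810.61 = 76.227 km/s.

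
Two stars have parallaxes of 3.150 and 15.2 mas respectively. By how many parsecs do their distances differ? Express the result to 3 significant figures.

d_A = 1/0.003150″ = 317.46 pc; d_B = 1/0.01520″ = 65.789 pc.
|d_B − d_A| = |65.789 − 317.46| = 251.67 pc.

252 pc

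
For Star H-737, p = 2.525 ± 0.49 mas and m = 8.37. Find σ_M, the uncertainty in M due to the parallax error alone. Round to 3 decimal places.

M = m − 5 log₁₀ d + 5 = m + 5 log₁₀ p + 5, so ∂M/∂p = 5/(p ln 10).
σ_M = (5/ln 10) · (σ_p/p) = 2.1715 × 0.49/2.525 = 2.1715 × 0.19406 = 0.4214.

σ_M = 0.421 mag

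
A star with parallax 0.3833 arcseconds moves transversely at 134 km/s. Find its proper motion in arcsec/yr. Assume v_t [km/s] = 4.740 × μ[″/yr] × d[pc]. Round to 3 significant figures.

d = 1/p = 1/0.3833″ = 2.6089 pc.
μ = v_t / (4.74 d) = 134 / (4.74 × 2.6089) = 134 / 12.366 = 10.836 ″/yr.

10.8 arcsec/yr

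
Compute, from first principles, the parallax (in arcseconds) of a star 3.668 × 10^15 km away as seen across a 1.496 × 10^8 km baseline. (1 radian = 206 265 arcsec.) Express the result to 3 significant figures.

θ ≈ B/d = (1.496 × 10^8) / (3.668 × 10^15) = 4.0785 × 10^-8 rad.
In arcseconds: 4.0785 × 10^-8 × 206265 = 0.0084125″.

0.00841 arcsec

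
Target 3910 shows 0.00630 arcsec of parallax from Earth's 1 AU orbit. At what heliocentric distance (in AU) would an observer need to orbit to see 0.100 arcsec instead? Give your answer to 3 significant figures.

Parallax scales linearly with baseline: p ∝ B, so B = p_target / p_Earth × 1 AU.
B = 0.100 / 0.00630 = 15.873 AU.

15.9 AU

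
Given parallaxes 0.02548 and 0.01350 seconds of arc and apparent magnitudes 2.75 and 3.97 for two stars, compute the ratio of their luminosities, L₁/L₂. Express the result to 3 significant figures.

d₁ = 1/p₁ = 1/0.02548″ = 39.246 pc; d₂ = 1/p₂ = 1/0.01350″ = 74.074 pc.
M₁ = m₁ − 5 log₁₀ d₁ + 5 = 2.75 − 7.9690 + 5 = -0.2190.
M₂ = 3.97 − 9.3483 + 5 = -0.3783.
L₁/L₂ = 10^(0.4(M₂ − M₁)) = 10^(0.4 × (-0.1593)) = 10^(-0.06372) = 0.86354.

L₁/L₂ = 0.864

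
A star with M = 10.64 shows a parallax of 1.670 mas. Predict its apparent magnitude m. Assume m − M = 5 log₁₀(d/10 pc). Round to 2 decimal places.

m = 19.53

d = 1/p = 1/0.001670″ = 598.8 pc.
m − M = 5 log₁₀ d − 5 = 5 log₁₀(598.8) − 5 = 13.8864 − 5 = 8.8864.
m = M + (m − M) = 10.64 + 8.8864 = 19.53.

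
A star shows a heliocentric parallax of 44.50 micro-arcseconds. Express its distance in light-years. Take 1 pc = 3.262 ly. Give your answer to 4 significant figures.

p = 44.50 micro-arcseconds = 0.00004450 arcsec.
d = 1/p = 1/0.00004450 = 22472 pc.
In light-years: 22472 × 3.262 = 73304 ly.

73300 light years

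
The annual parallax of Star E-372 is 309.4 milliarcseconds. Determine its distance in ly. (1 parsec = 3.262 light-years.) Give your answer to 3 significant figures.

p = 309.4 milliarcseconds = 0.3094 arcsec.
d = 1/p = 1/0.3094 = 3.2321 pc.
In light-years: 3.2321 × 3.262 = 10.543 ly.

10.5 ly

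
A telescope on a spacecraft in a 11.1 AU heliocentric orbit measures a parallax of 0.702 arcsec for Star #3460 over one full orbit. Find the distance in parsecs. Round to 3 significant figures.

With baseline B (in AU) and parallax p (in arcsec), d = B/p parsecs.
d = 11.1 / 0.702 = 15.812 pc.

15.8 pc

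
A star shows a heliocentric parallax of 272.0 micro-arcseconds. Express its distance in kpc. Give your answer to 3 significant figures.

3.68 kpc

p = 272.0 micro-arcseconds = 0.0002720 arcsec.
d = 1/p = 1/0.0002720 = 3676.5 pc.
= 3.6765 kpc.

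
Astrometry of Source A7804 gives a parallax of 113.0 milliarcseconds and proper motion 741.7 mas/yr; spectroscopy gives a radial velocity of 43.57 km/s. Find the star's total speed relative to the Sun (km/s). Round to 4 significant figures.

d = 1/p = 1/0.1130″ = 8.8496 pc.
μ = 741.7 mas/yr = 0.7417 ″/yr.
v_t = 4.740 μ d = 4.740 × 0.7417 × 8.8496 = 31.112 km/s.
v = √(v_r² + v_t²) = √(43.57² + 31.112²) = √2866.3 = 53.538 km/s.

53.54 km/s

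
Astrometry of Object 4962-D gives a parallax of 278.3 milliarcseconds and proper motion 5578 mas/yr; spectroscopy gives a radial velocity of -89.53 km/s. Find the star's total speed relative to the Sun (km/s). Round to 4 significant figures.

d = 1/p = 1/0.2783″ = 3.5932 pc.
μ = 5578 mas/yr = 5.578 ″/yr.
v_t = 4.740 μ d = 4.740 × 5.578 × 3.5932 = 95.003 km/s.
v = √(v_r² + v_t²) = √((-89.53)² + 95.003²) = √17041.2 = 130.54 km/s.

130.5 km/s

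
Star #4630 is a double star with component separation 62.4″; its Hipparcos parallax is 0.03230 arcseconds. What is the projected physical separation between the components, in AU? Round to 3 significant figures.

d = 1/p = 1/0.03230″ = 30.96 pc.
At distance d (pc), an angle of θ arcsec spans θ·d AU: s = 62.4 × 30.96 = 1931.9 AU.

1930 AU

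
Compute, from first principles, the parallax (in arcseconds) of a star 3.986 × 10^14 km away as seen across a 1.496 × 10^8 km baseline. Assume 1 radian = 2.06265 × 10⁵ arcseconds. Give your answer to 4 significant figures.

θ ≈ B/d = (1.496 × 10^8) / (3.986 × 10^14) = 3.7531 × 10^-7 rad.
In arcseconds: 3.7531 × 10^-7 × 206265 = 0.077413″.

0.07741 arcsec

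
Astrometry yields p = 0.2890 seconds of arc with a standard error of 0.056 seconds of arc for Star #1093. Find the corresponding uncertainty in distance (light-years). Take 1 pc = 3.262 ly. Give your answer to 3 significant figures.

d = 1/p, so σ_d = σ_p / p².
σ_d = 0.0560 / (0.2890)² = 0.0560 / 0.083521 = 0.67049 pc = 0.67049 × 3.262 ly = 2.1871 ly.

2.19 ly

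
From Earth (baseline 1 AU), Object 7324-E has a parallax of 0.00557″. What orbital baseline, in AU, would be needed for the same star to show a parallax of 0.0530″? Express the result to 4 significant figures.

Parallax scales linearly with baseline: p ∝ B, so B = p_target / p_Earth × 1 AU.
B = 0.0530 / 0.00557 = 9.5153 AU.

9.515 AU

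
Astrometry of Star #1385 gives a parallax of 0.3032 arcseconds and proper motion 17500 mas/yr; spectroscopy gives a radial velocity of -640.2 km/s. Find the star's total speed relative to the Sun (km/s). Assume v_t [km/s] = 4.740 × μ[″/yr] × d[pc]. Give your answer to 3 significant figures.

696 km/s

d = 1/p = 1/0.3032″ = 3.2982 pc.
μ = 17500 mas/yr = 17.50 ″/yr.
v_t = 4.740 μ d = 4.740 × 17.50 × 3.2982 = 273.59 km/s.
v = √(v_r² + v_t²) = √((-640.2)² + 273.59²) = √484708 = 696.21 km/s.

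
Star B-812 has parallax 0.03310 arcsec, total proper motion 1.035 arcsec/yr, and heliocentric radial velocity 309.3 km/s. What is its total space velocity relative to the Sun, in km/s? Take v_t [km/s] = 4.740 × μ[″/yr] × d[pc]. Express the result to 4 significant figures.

d = 1/p = 1/0.03310″ = 30.211 pc.
v_t = 4.740 μ d = 4.740 × 1.035 × 30.211 = 148.21 km/s.
v = √(v_r² + v_t²) = √(309.3² + 148.21²) = √117633 = 342.98 km/s.

343.0 km/s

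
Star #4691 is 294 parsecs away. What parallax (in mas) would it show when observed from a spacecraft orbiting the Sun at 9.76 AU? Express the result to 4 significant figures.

p (arcsec) = B (AU) / d (pc).
p = 9.76 / 294 = 0.033197 arcsec = 33.197 mas.

33.20 mas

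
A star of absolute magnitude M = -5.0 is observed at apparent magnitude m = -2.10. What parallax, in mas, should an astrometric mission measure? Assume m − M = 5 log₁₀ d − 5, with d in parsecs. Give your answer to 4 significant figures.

m − M = -2.10 − (-5.0) = 2.90.
d = 10^((m−M)/5 + 1) = 10^1.580 = 38.019 pc.
p = 1/d = 1/38.019 = 0.026303 arcsec = 26.303 mas.

26.30 mas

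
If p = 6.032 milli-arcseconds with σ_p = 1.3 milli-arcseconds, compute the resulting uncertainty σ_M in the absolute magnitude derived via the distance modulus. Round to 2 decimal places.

M = m − 5 log₁₀ d + 5 = m + 5 log₁₀ p + 5, so ∂M/∂p = 5/(p ln 10).
σ_M = (5/ln 10) · (σ_p/p) = 2.1715 × 1.3/6.032 = 2.1715 × 0.21552 = 0.468.

σ_M = 0.47 mag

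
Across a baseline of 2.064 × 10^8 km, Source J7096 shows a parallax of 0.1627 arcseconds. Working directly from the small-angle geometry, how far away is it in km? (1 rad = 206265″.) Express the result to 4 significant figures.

2.617 × 10^14 km

θ = 0.1627″ = 0.1627/206265 = 7.8879 × 10^-7 rad.
d = B/θ = (2.064 × 10^8) / (7.8879 × 10^-7) = 2.6167 × 10^14 km.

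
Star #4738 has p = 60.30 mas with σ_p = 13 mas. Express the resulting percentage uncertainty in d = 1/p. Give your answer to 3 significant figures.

For d = 1/p, |σ_d/d| = |σ_p/p|.
σ_p/p = 13 / 60.30 = 0.21559 = 21.559%.

21.6%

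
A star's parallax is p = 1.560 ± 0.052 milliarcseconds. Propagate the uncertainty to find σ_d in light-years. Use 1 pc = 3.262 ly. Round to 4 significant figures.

69.70 ly

d = 1/p, so σ_d = σ_p / p².
σ_d = 0.0000520 / (0.001560)² = 0.0000520 / 0.0000024336 = 21.368 pc = 21.368 × 3.262 ly = 69.702 ly.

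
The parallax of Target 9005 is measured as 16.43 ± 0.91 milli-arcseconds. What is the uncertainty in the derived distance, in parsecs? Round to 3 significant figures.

3.37 pc

d = 1/p, so σ_d = σ_p / p².
σ_d = 0.000910 / (0.01643)² = 0.000910 / 0.00026994 = 3.3711 pc.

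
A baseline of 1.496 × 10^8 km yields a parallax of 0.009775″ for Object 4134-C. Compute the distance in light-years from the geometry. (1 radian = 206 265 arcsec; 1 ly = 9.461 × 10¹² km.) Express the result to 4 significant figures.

θ = 0.009775″ = 0.009775/206265 = 4.7390 × 10^-8 rad.
d = B/θ = (1.496 × 10^8) / (4.7390 × 10^-8) = 3.1568 × 10^15 km = (3.1568 × 10^15) / (9.461 × 10^12) ly = 333.66 ly.

333.7 ly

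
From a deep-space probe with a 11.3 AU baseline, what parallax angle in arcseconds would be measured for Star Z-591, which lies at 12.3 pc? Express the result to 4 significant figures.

0.9187 arcsec

p (arcsec) = B (AU) / d (pc).
p = 11.3 / 12.3 = 0.9187 arcsec.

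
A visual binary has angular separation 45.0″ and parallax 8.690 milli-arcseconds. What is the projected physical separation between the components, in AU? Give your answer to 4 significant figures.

5178 AU

d = 1/p = 1/0.008690″ = 115.07 pc.
At distance d (pc), an angle of θ arcsec spans θ·d AU: s = 45.0 × 115.07 = 5178.2 AU.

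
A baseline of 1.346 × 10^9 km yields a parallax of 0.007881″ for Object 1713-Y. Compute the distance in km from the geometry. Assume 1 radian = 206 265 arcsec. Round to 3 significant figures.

3.52 × 10^16 km

θ = 0.007881″ = 0.007881/206265 = 3.8208 × 10^-8 rad.
d = B/θ = (1.346 × 10^9) / (3.8208 × 10^-8) = 3.5228 × 10^16 km.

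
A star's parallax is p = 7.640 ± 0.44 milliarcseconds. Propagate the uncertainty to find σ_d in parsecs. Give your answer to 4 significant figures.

d = 1/p, so σ_d = σ_p / p².
σ_d = 0.000440 / (0.007640)² = 0.000440 / 0.00005837 = 7.5381 pc.

7.538 pc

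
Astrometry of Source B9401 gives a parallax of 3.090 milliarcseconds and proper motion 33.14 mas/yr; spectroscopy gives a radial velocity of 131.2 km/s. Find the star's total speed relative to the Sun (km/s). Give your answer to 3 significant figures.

d = 1/p = 1/0.003090″ = 323.62 pc.
μ = 33.14 mas/yr = 0.03314 ″/yr.
v_t = 4.740 μ d = 4.740 × 0.03314 × 323.62 = 50.835 km/s.
v = √(v_r² + v_t²) = √(131.2² + 50.835²) = √19797.6 = 140.7 km/s.

141 km/s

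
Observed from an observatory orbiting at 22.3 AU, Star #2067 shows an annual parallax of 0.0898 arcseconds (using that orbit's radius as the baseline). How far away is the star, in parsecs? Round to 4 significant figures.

With baseline B (in AU) and parallax p (in arcsec), d = B/p parsecs.
d = 22.3 / 0.0898 = 248.33 pc.

248.3 pc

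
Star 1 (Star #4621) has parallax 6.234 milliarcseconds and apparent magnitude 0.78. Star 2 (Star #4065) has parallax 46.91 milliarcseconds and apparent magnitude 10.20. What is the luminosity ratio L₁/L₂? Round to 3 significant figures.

d₁ = 1/p₁ = 1/0.006234″ = 160.41 pc; d₂ = 1/p₂ = 1/0.04691″ = 21.317 pc.
M₁ = m₁ − 5 log₁₀ d₁ + 5 = 0.78 − 11.0262 + 5 = -5.2462.
M₂ = 10.20 − 6.6436 + 5 = 8.5564.
L₁/L₂ = 10^(0.4(M₂ − M₁)) = 10^(0.4 × 13.8026) = 10^5.52104 = 3.3193 × 10^5.

L₁/L₂ = 332000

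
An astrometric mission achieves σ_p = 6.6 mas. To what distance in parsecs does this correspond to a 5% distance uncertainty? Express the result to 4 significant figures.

7.576 pc

σ_d/d = σ_p/p, so the condition is σ_p/p ≤ 0.05, i.e. p ≥ σ_p/0.05.
p_min = 6.6/0.05 = 132 mas = 0.132 arcsec.
d_max = 1/p_min = 1/0.132 = 7.5758 pc.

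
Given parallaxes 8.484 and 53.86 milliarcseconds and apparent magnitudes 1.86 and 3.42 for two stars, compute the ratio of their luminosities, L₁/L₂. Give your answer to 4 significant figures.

L₁/L₂ = 169.6

d₁ = 1/p₁ = 1/0.008484″ = 117.87 pc; d₂ = 1/p₂ = 1/0.05386″ = 18.567 pc.
M₁ = m₁ − 5 log₁₀ d₁ + 5 = 1.86 − 10.3570 + 5 = -3.4970.
M₂ = 3.42 − 6.3437 + 5 = 2.0763.
L₁/L₂ = 10^(0.4(M₂ − M₁)) = 10^(0.4 × 5.5733) = 10^2.22932 = 169.56.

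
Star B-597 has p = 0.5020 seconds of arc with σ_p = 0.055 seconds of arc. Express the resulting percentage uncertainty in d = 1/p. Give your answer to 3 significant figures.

11.0%

For d = 1/p, |σ_d/d| = |σ_p/p|.
σ_p/p = 0.055 / 0.5020 = 0.10956 = 10.956%.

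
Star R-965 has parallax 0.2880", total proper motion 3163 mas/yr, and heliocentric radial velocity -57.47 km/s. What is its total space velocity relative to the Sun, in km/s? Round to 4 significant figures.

d = 1/p = 1/0.2880″ = 3.4722 pc.
μ = 3163 mas/yr = 3.163 ″/yr.
v_t = 4.740 μ d = 4.740 × 3.163 × 3.4722 = 52.057 km/s.
v = √(v_r² + v_t²) = √((-57.47)² + 52.057²) = √6012.73 = 77.542 km/s.

77.54 km/s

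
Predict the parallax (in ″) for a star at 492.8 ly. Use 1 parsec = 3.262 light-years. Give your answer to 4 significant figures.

0.006619 ″

d = 492.8 ly ÷ 3.262 = 151.07 pc.
p = 1/d = 1/151.07 = 0.0066194 arcsec.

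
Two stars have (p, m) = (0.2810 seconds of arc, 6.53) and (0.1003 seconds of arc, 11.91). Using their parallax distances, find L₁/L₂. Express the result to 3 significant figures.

L₁/L₂ = 18.1

d₁ = 1/p₁ = 1/0.2810″ = 3.5587 pc; d₂ = 1/p₂ = 1/0.1003″ = 9.9701 pc.
M₁ = m₁ − 5 log₁₀ d₁ + 5 = 6.53 − 2.7565 + 5 = 8.7735.
M₂ = 11.91 − 4.9935 + 5 = 11.9165.
L₁/L₂ = 10^(0.4(M₂ − M₁)) = 10^(0.4 × 3.1430) = 10^1.25720 = 18.08.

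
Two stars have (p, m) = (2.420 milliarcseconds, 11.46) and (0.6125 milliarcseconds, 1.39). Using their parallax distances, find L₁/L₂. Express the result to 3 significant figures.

L₁/L₂ = 6.01 × 10^-6

d₁ = 1/p₁ = 1/0.002420″ = 413.22 pc; d₂ = 1/p₂ = 1/0.0006125″ = 1632.7 pc.
M₁ = m₁ − 5 log₁₀ d₁ + 5 = 11.46 − 13.0809 + 5 = 3.3791.
M₂ = 1.39 − 16.0645 + 5 = -9.6745.
L₁/L₂ = 10^(0.4(M₂ − M₁)) = 10^(0.4 × (-13.0536)) = 10^(-5.22144) = 0.0000060056.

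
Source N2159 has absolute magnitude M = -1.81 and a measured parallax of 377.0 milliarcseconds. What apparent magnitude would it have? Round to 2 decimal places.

m = -4.69

d = 1/p = 1/0.3770″ = 2.6525 pc.
m − M = 5 log₁₀ d − 5 = 5 log₁₀(2.6525) − 5 = 2.1183 − 5 = -2.8817.
m = M + (m − M) = -1.81 + (-2.8817) = -4.69.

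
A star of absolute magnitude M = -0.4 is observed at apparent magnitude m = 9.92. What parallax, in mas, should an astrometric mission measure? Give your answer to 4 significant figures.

0.8630 mas

m − M = 9.92 − (-0.4) = 10.32.
d = 10^((m−M)/5 + 1) = 10^3.064 = 1158.8 pc.
p = 1/d = 1/1158.8 = 0.00086296 arcsec = 0.86296 mas.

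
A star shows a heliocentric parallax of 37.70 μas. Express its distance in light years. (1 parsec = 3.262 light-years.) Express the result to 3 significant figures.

p = 37.70 μas = 0.00003770 arcsec.
d = 1/p = 1/0.00003770 = 26525 pc.
In light-years: 26525 × 3.262 = 86525 ly.

86500 light years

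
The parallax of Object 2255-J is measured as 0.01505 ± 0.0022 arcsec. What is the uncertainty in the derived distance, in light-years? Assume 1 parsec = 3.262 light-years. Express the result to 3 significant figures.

d = 1/p, so σ_d = σ_p / p².
σ_d = 0.00220 / (0.01505)² = 0.00220 / 0.0002265 = 9.713 pc = 9.713 × 3.262 ly = 31.684 ly.

31.7 ly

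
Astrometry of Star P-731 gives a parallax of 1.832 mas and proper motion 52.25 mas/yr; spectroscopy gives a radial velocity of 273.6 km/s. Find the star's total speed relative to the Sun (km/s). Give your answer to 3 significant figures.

305 km/s

d = 1/p = 1/0.001832″ = 545.85 pc.
μ = 52.25 mas/yr = 0.05225 ″/yr.
v_t = 4.740 μ d = 4.740 × 0.05225 × 545.85 = 135.19 km/s.
v = √(v_r² + v_t²) = √(273.6² + 135.19²) = √93133.3 = 305.18 km/s.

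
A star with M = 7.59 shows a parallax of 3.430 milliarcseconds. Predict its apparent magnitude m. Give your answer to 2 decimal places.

d = 1/p = 1/0.003430″ = 291.55 pc.
m − M = 5 log₁₀ d − 5 = 5 log₁₀(291.55) − 5 = 12.3236 − 5 = 7.3236.
m = M + (m − M) = 7.59 + 7.3236 = 14.91.

m = 14.91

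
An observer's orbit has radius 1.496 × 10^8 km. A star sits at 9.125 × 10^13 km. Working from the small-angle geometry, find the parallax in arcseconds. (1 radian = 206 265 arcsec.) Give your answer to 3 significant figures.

θ ≈ B/d = (1.496 × 10^8) / (9.125 × 10^13) = 1.6395 × 10^-6 rad.
In arcseconds: 1.6395 × 10^-6 × 206265 = 0.33817″.

0.338 arcsec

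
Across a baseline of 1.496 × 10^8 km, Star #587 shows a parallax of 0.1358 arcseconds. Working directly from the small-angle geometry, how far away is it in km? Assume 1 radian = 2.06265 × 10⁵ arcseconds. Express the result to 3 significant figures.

2.27 × 10^14 km

θ = 0.1358″ = 0.1358/206265 = 6.5838 × 10^-7 rad.
d = B/θ = (1.496 × 10^8) / (6.5838 × 10^-7) = 2.2722 × 10^14 km.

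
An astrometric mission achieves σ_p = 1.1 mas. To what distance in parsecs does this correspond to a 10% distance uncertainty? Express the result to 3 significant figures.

σ_d/d = σ_p/p, so the condition is σ_p/p ≤ 0.10, i.e. p ≥ σ_p/0.10.
p_min = 1.1/0.10 = 11 mas = 0.011 arcsec.
d_max = 1/p_min = 1/0.011 = 90.909 pc.

90.9 pc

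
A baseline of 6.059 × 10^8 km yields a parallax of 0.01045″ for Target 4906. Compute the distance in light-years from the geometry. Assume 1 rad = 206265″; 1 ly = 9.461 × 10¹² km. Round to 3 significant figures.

1260 ly

θ = 0.01045″ = 0.01045/206265 = 5.0663 × 10^-8 rad.
d = B/θ = (6.059 × 10^8) / (5.0663 × 10^-8) = 1.1959 × 10^16 km = (1.1959 × 10^16) / (9.461 × 10^12) ly = 1264 ly.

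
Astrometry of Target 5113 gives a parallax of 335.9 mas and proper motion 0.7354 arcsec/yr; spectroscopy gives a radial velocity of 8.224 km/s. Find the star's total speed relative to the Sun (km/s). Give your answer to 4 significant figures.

d = 1/p = 1/0.3359″ = 2.9771 pc.
v_t = 4.740 μ d = 4.740 × 0.7354 × 2.9771 = 10.378 km/s.
v = √(v_r² + v_t²) = √(8.224² + 10.378²) = √175.337 = 13.241 km/s.

13.24 km/s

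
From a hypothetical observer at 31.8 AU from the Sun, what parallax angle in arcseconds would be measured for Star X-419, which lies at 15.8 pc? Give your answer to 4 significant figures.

p (arcsec) = B (AU) / d (pc).
p = 31.8 / 15.8 = 2.0127 arcsec.

2.013 arcsec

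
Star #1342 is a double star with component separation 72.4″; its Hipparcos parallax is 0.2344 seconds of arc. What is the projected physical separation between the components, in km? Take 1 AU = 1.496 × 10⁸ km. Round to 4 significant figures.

d = 1/p = 1/0.2344″ = 4.2662 pc.
At distance d (pc), an angle of θ arcsec spans θ·d AU: s = 72.4 × 4.2662 = 308.87 AU.
= 308.87 × 1.496 × 10⁸ km = 4.6207 × 10^10 km.

4.621 × 10^10 km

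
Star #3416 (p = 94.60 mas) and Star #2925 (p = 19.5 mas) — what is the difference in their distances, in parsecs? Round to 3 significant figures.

d_A = 1/0.09460″ = 10.571 pc; d_B = 1/0.01950″ = 51.282 pc.
|d_B − d_A| = |51.282 − 10.571| = 40.711 pc.

40.7 pc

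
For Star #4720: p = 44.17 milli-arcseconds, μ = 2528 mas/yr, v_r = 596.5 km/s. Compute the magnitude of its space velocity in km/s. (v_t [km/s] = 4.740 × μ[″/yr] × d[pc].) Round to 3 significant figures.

655 km/s

d = 1/p = 1/0.04417″ = 22.64 pc.
μ = 2528 mas/yr = 2.528 ″/yr.
v_t = 4.740 μ d = 4.740 × 2.528 × 22.64 = 271.29 km/s.
v = √(v_r² + v_t²) = √(596.5² + 271.29²) = √429411 = 655.29 km/s.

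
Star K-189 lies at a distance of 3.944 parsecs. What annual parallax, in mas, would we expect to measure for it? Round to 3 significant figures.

p = 1/d = 1/3.944 = 0.25355 arcsec.
= 0.25355 × 1000 = 253.55 mas.

254 mas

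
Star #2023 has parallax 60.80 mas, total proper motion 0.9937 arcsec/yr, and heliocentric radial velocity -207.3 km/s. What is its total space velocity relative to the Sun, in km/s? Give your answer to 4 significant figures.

d = 1/p = 1/0.06080″ = 16.447 pc.
v_t = 4.740 μ d = 4.740 × 0.9937 × 16.447 = 77.468 km/s.
v = √(v_r² + v_t²) = √((-207.3)² + 77.468²) = √48974.6 = 221.3 km/s.

221.3 km/s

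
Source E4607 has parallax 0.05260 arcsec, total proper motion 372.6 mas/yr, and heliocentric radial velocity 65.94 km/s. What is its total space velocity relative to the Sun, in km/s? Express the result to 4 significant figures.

74.00 km/s

d = 1/p = 1/0.05260″ = 19.011 pc.
μ = 372.6 mas/yr = 0.3726 ″/yr.
v_t = 4.740 μ d = 4.740 × 0.3726 × 19.011 = 33.576 km/s.
v = √(v_r² + v_t²) = √(65.94² + 33.576²) = √5475.43 = 73.996 km/s.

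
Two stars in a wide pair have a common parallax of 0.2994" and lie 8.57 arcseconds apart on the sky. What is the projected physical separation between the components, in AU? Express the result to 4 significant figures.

28.62 AU

d = 1/p = 1/0.2994″ = 3.34 pc.
At distance d (pc), an angle of θ arcsec spans θ·d AU: s = 8.57 × 3.34 = 28.624 AU.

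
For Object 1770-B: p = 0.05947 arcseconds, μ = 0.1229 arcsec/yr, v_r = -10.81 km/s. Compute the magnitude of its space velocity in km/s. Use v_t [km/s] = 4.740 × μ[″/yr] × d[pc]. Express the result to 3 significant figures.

14.6 km/s

d = 1/p = 1/0.05947″ = 16.815 pc.
v_t = 4.740 μ d = 4.740 × 0.1229 × 16.815 = 9.7955 km/s.
v = √(v_r² + v_t²) = √((-10.81)² + 9.7955²) = √212.808 = 14.588 km/s.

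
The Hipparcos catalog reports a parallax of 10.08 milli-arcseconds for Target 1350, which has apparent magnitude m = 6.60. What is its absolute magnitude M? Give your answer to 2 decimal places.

M = 1.62

d = 1/p = 1/0.01008″ = 99.206 pc.
m − M = 5 log₁₀(99.206) − 5 = 9.9827 − 5 = 4.9827.
M = m − (m − M) = 6.60 − 4.9827 = 1.62.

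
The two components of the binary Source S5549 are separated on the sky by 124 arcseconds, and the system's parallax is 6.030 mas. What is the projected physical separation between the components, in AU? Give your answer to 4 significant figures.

20560 AU

d = 1/p = 1/0.006030″ = 165.84 pc.
At distance d (pc), an angle of θ arcsec spans θ·d AU: s = 124 × 165.84 = 20564 AU.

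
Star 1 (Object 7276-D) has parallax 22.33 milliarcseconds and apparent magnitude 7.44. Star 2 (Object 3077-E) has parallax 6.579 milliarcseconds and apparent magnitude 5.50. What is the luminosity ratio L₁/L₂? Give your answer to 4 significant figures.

L₁/L₂ = 0.01454

d₁ = 1/p₁ = 1/0.02233″ = 44.783 pc; d₂ = 1/p₂ = 1/0.006579″ = 152 pc.
M₁ = m₁ − 5 log₁₀ d₁ + 5 = 7.44 − 8.2556 + 5 = 4.1844.
M₂ = 5.50 − 10.9092 + 5 = -0.4092.
L₁/L₂ = 10^(0.4(M₂ − M₁)) = 10^(0.4 × (-4.5936)) = 10^(-1.83744) = 0.01454.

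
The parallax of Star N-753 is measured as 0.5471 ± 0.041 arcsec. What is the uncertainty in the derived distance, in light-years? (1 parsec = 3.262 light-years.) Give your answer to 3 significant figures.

0.447 ly

d = 1/p, so σ_d = σ_p / p².
σ_d = 0.0410 / (0.5471)² = 0.0410 / 0.29932 = 0.13698 pc = 0.13698 × 3.262 ly = 0.44683 ly.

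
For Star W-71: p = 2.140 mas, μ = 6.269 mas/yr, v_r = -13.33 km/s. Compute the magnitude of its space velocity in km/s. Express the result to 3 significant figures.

d = 1/p = 1/0.002140″ = 467.29 pc.
μ = 6.269 mas/yr = 0.006269 ″/yr.
v_t = 4.740 μ d = 4.740 × 0.006269 × 467.29 = 13.886 km/s.
v = √(v_r² + v_t²) = √((-13.33)² + 13.886²) = √370.51 = 19.249 km/s.

19.2 km/s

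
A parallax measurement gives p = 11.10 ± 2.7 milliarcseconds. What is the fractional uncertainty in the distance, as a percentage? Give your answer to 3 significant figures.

24.3%

For d = 1/p, |σ_d/d| = |σ_p/p|.
σ_p/p = 2.7 / 11.10 = 0.24324 = 24.324%.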